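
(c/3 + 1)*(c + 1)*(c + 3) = c^3/3 + 7*c^2/3 + 5*c + 3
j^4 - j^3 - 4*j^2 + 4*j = j*(j - 2)*(j - 1)*(j + 2)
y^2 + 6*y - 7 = (y - 1)*(y + 7)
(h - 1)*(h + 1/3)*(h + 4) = h^3 + 10*h^2/3 - 3*h - 4/3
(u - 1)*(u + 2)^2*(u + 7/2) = u^4 + 13*u^3/2 + 21*u^2/2 - 4*u - 14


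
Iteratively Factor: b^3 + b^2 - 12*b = (b - 3)*(b^2 + 4*b) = (b - 3)*(b + 4)*(b)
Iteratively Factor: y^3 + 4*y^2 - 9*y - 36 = (y + 3)*(y^2 + y - 12) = (y - 3)*(y + 3)*(y + 4)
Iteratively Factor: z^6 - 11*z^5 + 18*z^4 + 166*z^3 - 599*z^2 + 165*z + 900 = (z - 3)*(z^5 - 8*z^4 - 6*z^3 + 148*z^2 - 155*z - 300) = (z - 3)*(z + 1)*(z^4 - 9*z^3 + 3*z^2 + 145*z - 300) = (z - 5)*(z - 3)*(z + 1)*(z^3 - 4*z^2 - 17*z + 60) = (z - 5)*(z - 3)^2*(z + 1)*(z^2 - z - 20) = (z - 5)*(z - 3)^2*(z + 1)*(z + 4)*(z - 5)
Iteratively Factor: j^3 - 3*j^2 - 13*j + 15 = (j - 1)*(j^2 - 2*j - 15) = (j - 5)*(j - 1)*(j + 3)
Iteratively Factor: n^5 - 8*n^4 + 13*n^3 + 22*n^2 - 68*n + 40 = (n - 1)*(n^4 - 7*n^3 + 6*n^2 + 28*n - 40) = (n - 2)*(n - 1)*(n^3 - 5*n^2 - 4*n + 20) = (n - 2)*(n - 1)*(n + 2)*(n^2 - 7*n + 10) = (n - 5)*(n - 2)*(n - 1)*(n + 2)*(n - 2)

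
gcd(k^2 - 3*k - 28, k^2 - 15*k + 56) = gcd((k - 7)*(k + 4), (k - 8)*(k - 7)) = k - 7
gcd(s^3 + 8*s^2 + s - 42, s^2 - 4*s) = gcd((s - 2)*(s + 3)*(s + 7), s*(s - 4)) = 1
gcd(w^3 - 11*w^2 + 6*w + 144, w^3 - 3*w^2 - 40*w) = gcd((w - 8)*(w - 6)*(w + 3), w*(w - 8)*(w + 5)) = w - 8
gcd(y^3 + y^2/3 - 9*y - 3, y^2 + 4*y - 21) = y - 3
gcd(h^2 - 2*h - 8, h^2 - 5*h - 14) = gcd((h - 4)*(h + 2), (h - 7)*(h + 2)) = h + 2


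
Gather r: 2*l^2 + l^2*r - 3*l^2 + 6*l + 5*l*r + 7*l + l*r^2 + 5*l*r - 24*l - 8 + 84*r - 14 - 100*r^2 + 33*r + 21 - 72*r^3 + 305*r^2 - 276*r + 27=-l^2 - 11*l - 72*r^3 + r^2*(l + 205) + r*(l^2 + 10*l - 159) + 26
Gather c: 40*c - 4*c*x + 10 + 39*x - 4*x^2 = c*(40 - 4*x) - 4*x^2 + 39*x + 10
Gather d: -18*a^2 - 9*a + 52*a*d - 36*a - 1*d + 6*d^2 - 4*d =-18*a^2 - 45*a + 6*d^2 + d*(52*a - 5)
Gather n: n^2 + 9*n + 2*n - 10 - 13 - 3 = n^2 + 11*n - 26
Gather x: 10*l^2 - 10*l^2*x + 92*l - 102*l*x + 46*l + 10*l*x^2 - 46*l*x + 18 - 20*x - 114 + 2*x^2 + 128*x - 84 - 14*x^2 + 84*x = 10*l^2 + 138*l + x^2*(10*l - 12) + x*(-10*l^2 - 148*l + 192) - 180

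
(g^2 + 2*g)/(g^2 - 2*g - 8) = g/(g - 4)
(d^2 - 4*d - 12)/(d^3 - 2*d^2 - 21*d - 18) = (d + 2)/(d^2 + 4*d + 3)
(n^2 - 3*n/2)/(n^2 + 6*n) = (n - 3/2)/(n + 6)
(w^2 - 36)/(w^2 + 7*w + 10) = (w^2 - 36)/(w^2 + 7*w + 10)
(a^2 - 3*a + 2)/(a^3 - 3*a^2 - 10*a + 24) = (a - 1)/(a^2 - a - 12)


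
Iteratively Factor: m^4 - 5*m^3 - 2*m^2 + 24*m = (m + 2)*(m^3 - 7*m^2 + 12*m) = (m - 3)*(m + 2)*(m^2 - 4*m) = m*(m - 3)*(m + 2)*(m - 4)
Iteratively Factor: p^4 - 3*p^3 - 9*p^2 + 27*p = (p)*(p^3 - 3*p^2 - 9*p + 27) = p*(p - 3)*(p^2 - 9) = p*(p - 3)*(p + 3)*(p - 3)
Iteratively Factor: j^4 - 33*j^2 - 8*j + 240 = (j - 5)*(j^3 + 5*j^2 - 8*j - 48) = (j - 5)*(j - 3)*(j^2 + 8*j + 16) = (j - 5)*(j - 3)*(j + 4)*(j + 4)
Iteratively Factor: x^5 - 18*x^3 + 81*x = (x)*(x^4 - 18*x^2 + 81) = x*(x - 3)*(x^3 + 3*x^2 - 9*x - 27) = x*(x - 3)*(x + 3)*(x^2 - 9) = x*(x - 3)^2*(x + 3)*(x + 3)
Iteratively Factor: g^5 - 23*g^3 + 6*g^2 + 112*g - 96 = (g + 4)*(g^4 - 4*g^3 - 7*g^2 + 34*g - 24) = (g + 3)*(g + 4)*(g^3 - 7*g^2 + 14*g - 8) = (g - 4)*(g + 3)*(g + 4)*(g^2 - 3*g + 2) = (g - 4)*(g - 2)*(g + 3)*(g + 4)*(g - 1)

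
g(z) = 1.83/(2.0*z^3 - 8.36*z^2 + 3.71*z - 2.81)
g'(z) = 1.83*(-6.0*z^2 + 16.72*z - 3.71)/(2.0*z^3 - 8.36*z^2 + 3.71*z - 2.81)^2 = (-10.98*z^2 + 30.5976*z - 6.7893)/(2.0*z^3 - 8.36*z^2 + 3.71*z - 2.81)^2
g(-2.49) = -0.02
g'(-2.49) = -0.02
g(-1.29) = -0.07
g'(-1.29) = -0.10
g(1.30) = -0.24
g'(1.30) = 0.24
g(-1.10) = -0.09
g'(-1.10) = -0.14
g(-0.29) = -0.39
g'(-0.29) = -0.77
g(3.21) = -0.17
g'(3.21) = -0.18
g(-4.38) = -0.01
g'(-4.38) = -0.00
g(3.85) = 1.08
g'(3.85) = -18.10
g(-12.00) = -0.00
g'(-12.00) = -0.00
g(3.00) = -0.14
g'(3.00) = -0.08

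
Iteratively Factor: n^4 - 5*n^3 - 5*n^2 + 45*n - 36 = (n + 3)*(n^3 - 8*n^2 + 19*n - 12) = (n - 4)*(n + 3)*(n^2 - 4*n + 3) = (n - 4)*(n - 3)*(n + 3)*(n - 1)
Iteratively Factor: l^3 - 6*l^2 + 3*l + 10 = (l - 2)*(l^2 - 4*l - 5) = (l - 2)*(l + 1)*(l - 5)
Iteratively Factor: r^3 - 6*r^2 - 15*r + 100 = (r - 5)*(r^2 - r - 20) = (r - 5)*(r + 4)*(r - 5)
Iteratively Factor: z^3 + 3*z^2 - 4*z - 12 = (z + 2)*(z^2 + z - 6) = (z - 2)*(z + 2)*(z + 3)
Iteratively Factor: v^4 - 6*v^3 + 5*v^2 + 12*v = (v + 1)*(v^3 - 7*v^2 + 12*v) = (v - 4)*(v + 1)*(v^2 - 3*v) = v*(v - 4)*(v + 1)*(v - 3)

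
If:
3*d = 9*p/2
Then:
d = 3*p/2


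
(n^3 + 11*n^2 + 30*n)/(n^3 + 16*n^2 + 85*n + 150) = n/(n + 5)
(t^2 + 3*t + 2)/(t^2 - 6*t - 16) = (t + 1)/(t - 8)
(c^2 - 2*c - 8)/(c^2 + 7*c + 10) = (c - 4)/(c + 5)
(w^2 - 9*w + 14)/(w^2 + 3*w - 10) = (w - 7)/(w + 5)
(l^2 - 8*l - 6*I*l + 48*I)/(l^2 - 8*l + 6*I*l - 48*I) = (l - 6*I)/(l + 6*I)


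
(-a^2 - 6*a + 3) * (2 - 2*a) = 2*a^3 + 10*a^2 - 18*a + 6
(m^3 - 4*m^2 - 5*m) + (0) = m^3 - 4*m^2 - 5*m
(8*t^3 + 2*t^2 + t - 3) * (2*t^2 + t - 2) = 16*t^5 + 12*t^4 - 12*t^3 - 9*t^2 - 5*t + 6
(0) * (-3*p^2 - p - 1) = 0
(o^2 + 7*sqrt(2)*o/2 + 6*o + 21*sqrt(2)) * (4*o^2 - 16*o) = 4*o^4 + 8*o^3 + 14*sqrt(2)*o^3 - 96*o^2 + 28*sqrt(2)*o^2 - 336*sqrt(2)*o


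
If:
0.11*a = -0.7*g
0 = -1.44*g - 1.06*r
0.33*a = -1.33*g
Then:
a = 0.00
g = 0.00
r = 0.00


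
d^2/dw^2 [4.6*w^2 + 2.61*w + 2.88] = 9.20000000000000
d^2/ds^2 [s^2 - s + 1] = 2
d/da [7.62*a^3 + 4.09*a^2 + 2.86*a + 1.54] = 22.86*a^2 + 8.18*a + 2.86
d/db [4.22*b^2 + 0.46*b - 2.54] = 8.44*b + 0.46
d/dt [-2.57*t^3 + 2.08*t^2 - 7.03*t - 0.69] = -7.71*t^2 + 4.16*t - 7.03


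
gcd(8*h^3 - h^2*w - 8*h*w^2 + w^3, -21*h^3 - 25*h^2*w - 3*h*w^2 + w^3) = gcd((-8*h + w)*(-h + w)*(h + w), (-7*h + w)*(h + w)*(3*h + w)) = h + w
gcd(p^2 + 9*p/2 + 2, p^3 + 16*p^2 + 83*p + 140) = p + 4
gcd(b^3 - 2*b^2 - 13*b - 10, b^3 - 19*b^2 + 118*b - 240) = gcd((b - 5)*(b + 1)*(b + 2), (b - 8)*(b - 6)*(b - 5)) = b - 5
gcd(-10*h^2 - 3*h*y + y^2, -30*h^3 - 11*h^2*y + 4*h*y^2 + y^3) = 2*h + y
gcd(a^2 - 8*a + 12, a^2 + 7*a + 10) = 1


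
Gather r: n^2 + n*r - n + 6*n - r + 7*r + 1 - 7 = n^2 + 5*n + r*(n + 6) - 6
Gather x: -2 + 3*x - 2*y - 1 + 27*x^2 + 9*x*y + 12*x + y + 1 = 27*x^2 + x*(9*y + 15) - y - 2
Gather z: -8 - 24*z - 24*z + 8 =-48*z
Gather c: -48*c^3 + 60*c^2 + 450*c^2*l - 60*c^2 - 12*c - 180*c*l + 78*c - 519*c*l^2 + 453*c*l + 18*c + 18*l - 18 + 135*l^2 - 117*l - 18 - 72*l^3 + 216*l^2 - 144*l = -48*c^3 + 450*c^2*l + c*(-519*l^2 + 273*l + 84) - 72*l^3 + 351*l^2 - 243*l - 36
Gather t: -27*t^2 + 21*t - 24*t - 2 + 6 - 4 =-27*t^2 - 3*t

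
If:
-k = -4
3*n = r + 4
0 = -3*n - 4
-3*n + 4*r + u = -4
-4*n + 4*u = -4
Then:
No Solution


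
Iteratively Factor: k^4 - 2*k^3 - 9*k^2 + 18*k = (k + 3)*(k^3 - 5*k^2 + 6*k) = (k - 2)*(k + 3)*(k^2 - 3*k) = (k - 3)*(k - 2)*(k + 3)*(k)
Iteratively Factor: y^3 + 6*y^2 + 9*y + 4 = (y + 1)*(y^2 + 5*y + 4) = (y + 1)^2*(y + 4)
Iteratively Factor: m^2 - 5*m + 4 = (m - 1)*(m - 4)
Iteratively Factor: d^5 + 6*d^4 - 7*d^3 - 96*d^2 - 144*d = (d + 4)*(d^4 + 2*d^3 - 15*d^2 - 36*d) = (d - 4)*(d + 4)*(d^3 + 6*d^2 + 9*d) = (d - 4)*(d + 3)*(d + 4)*(d^2 + 3*d) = d*(d - 4)*(d + 3)*(d + 4)*(d + 3)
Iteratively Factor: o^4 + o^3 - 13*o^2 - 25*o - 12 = (o + 1)*(o^3 - 13*o - 12) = (o + 1)^2*(o^2 - o - 12) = (o + 1)^2*(o + 3)*(o - 4)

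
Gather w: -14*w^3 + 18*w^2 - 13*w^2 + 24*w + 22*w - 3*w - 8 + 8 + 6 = -14*w^3 + 5*w^2 + 43*w + 6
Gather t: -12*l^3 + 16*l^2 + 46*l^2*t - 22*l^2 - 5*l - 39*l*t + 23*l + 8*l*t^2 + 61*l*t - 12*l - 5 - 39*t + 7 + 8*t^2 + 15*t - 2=-12*l^3 - 6*l^2 + 6*l + t^2*(8*l + 8) + t*(46*l^2 + 22*l - 24)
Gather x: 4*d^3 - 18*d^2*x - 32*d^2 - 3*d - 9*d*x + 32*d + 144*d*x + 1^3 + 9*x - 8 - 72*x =4*d^3 - 32*d^2 + 29*d + x*(-18*d^2 + 135*d - 63) - 7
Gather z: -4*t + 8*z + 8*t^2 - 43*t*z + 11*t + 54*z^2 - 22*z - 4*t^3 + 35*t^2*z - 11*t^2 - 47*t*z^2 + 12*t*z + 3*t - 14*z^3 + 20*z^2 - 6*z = -4*t^3 - 3*t^2 + 10*t - 14*z^3 + z^2*(74 - 47*t) + z*(35*t^2 - 31*t - 20)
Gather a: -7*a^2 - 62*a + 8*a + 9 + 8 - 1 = -7*a^2 - 54*a + 16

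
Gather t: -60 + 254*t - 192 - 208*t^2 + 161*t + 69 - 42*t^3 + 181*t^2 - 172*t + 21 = -42*t^3 - 27*t^2 + 243*t - 162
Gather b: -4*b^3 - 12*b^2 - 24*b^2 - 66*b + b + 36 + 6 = -4*b^3 - 36*b^2 - 65*b + 42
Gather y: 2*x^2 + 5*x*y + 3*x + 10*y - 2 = 2*x^2 + 3*x + y*(5*x + 10) - 2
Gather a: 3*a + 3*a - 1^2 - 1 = 6*a - 2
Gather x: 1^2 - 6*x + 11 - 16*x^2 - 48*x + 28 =-16*x^2 - 54*x + 40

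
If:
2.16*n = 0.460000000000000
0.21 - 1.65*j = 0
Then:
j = 0.13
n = 0.21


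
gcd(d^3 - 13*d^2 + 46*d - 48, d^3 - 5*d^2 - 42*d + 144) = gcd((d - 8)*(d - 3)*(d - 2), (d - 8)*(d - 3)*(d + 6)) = d^2 - 11*d + 24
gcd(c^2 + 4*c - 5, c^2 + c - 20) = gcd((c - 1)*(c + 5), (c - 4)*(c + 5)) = c + 5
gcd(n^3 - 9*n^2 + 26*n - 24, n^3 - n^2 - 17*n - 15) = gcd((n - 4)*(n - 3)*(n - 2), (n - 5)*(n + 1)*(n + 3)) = 1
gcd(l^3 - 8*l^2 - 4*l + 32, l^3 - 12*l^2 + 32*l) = l - 8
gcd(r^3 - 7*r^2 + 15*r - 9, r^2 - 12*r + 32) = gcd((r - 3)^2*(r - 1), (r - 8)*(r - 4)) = 1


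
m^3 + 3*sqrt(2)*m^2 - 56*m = m*(m - 4*sqrt(2))*(m + 7*sqrt(2))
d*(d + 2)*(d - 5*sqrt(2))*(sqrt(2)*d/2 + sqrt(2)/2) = sqrt(2)*d^4/2 - 5*d^3 + 3*sqrt(2)*d^3/2 - 15*d^2 + sqrt(2)*d^2 - 10*d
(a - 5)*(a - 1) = a^2 - 6*a + 5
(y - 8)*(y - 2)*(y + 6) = y^3 - 4*y^2 - 44*y + 96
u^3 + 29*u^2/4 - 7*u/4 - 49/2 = (u - 7/4)*(u + 2)*(u + 7)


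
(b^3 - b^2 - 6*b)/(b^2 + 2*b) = b - 3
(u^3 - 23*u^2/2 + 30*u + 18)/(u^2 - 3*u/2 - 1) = (u^2 - 12*u + 36)/(u - 2)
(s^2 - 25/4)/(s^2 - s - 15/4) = (2*s + 5)/(2*s + 3)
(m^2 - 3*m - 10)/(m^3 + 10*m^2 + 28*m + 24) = (m - 5)/(m^2 + 8*m + 12)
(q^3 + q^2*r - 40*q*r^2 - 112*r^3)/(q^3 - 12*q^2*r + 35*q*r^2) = (q^2 + 8*q*r + 16*r^2)/(q*(q - 5*r))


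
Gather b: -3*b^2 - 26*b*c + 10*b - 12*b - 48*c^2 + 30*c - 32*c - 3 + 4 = -3*b^2 + b*(-26*c - 2) - 48*c^2 - 2*c + 1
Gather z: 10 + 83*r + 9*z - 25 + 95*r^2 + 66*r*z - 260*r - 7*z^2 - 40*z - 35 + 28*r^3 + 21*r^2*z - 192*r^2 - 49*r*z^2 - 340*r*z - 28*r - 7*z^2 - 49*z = 28*r^3 - 97*r^2 - 205*r + z^2*(-49*r - 14) + z*(21*r^2 - 274*r - 80) - 50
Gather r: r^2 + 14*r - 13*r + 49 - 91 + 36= r^2 + r - 6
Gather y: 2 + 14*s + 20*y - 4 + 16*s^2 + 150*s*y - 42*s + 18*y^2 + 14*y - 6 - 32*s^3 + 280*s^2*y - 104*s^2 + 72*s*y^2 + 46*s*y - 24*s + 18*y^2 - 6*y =-32*s^3 - 88*s^2 - 52*s + y^2*(72*s + 36) + y*(280*s^2 + 196*s + 28) - 8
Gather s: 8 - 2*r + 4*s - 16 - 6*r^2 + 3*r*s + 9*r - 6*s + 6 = -6*r^2 + 7*r + s*(3*r - 2) - 2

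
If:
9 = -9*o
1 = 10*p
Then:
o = -1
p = 1/10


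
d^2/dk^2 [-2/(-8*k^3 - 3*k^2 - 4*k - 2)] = 4*(-3*(8*k + 1)*(8*k^3 + 3*k^2 + 4*k + 2) + 4*(12*k^2 + 3*k + 2)^2)/(8*k^3 + 3*k^2 + 4*k + 2)^3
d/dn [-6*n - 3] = -6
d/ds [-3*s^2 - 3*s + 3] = -6*s - 3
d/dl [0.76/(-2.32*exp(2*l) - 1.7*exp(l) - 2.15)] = (3.5264*exp(l) + 1.292)*exp(l)/(2.32*exp(2*l) + 1.7*exp(l) + 2.15)^2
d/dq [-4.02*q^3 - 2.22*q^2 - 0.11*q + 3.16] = -12.06*q^2 - 4.44*q - 0.11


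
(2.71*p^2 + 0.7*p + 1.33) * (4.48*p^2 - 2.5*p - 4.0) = 12.1408*p^4 - 3.639*p^3 - 6.6316*p^2 - 6.125*p - 5.32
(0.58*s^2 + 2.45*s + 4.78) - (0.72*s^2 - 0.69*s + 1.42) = -0.14*s^2 + 3.14*s + 3.36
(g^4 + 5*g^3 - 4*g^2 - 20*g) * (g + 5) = g^5 + 10*g^4 + 21*g^3 - 40*g^2 - 100*g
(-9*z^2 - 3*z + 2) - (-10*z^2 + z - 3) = z^2 - 4*z + 5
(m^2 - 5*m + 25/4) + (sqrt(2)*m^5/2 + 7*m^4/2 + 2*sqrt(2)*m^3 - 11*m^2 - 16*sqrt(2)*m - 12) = sqrt(2)*m^5/2 + 7*m^4/2 + 2*sqrt(2)*m^3 - 10*m^2 - 16*sqrt(2)*m - 5*m - 23/4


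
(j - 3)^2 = j^2 - 6*j + 9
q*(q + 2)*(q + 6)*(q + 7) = q^4 + 15*q^3 + 68*q^2 + 84*q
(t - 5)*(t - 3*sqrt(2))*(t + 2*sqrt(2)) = t^3 - 5*t^2 - sqrt(2)*t^2 - 12*t + 5*sqrt(2)*t + 60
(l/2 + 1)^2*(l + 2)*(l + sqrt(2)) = l^4/4 + sqrt(2)*l^3/4 + 3*l^3/2 + 3*sqrt(2)*l^2/2 + 3*l^2 + 2*l + 3*sqrt(2)*l + 2*sqrt(2)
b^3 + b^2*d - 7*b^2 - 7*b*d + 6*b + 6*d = (b - 6)*(b - 1)*(b + d)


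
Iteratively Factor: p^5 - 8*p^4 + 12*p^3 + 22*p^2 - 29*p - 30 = (p - 2)*(p^4 - 6*p^3 + 22*p + 15) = (p - 2)*(p + 1)*(p^3 - 7*p^2 + 7*p + 15) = (p - 2)*(p + 1)^2*(p^2 - 8*p + 15) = (p - 3)*(p - 2)*(p + 1)^2*(p - 5)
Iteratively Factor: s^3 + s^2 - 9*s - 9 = (s + 1)*(s^2 - 9) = (s - 3)*(s + 1)*(s + 3)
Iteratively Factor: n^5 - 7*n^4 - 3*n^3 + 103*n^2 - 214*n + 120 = (n - 3)*(n^4 - 4*n^3 - 15*n^2 + 58*n - 40) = (n - 3)*(n - 2)*(n^3 - 2*n^2 - 19*n + 20) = (n - 3)*(n - 2)*(n - 1)*(n^2 - n - 20) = (n - 5)*(n - 3)*(n - 2)*(n - 1)*(n + 4)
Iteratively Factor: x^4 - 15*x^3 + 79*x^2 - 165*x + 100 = (x - 5)*(x^3 - 10*x^2 + 29*x - 20) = (x - 5)^2*(x^2 - 5*x + 4) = (x - 5)^2*(x - 1)*(x - 4)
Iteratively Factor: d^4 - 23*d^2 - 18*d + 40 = (d + 2)*(d^3 - 2*d^2 - 19*d + 20) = (d + 2)*(d + 4)*(d^2 - 6*d + 5) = (d - 5)*(d + 2)*(d + 4)*(d - 1)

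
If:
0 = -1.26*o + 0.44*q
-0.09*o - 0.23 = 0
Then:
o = -2.56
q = -7.32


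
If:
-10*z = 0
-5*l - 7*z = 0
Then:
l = 0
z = 0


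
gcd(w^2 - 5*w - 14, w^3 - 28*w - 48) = w + 2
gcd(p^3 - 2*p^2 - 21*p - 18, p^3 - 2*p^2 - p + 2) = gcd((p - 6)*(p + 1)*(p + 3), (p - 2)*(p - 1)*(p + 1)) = p + 1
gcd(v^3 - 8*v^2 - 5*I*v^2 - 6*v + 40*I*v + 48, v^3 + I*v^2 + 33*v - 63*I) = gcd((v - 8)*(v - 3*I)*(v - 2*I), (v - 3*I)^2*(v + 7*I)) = v - 3*I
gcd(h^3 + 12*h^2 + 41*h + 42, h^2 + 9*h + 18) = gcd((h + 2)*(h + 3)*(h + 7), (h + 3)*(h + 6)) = h + 3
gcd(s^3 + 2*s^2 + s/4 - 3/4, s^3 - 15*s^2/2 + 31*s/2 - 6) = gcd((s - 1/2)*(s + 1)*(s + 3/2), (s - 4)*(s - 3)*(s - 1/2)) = s - 1/2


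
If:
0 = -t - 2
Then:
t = -2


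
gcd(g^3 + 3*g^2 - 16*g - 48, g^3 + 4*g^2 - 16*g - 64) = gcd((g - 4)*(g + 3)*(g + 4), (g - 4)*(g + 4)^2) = g^2 - 16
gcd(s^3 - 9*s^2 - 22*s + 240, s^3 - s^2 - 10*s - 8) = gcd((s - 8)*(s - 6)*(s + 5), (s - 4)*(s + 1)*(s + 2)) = 1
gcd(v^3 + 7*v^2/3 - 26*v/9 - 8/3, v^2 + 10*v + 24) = 1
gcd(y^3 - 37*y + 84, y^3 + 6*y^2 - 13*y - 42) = y^2 + 4*y - 21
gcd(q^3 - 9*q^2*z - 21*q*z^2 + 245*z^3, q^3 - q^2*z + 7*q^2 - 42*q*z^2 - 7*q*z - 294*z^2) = -q + 7*z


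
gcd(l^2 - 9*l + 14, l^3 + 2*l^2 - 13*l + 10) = l - 2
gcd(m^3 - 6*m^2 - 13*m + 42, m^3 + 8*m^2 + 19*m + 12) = m + 3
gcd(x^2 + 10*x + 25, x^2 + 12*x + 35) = x + 5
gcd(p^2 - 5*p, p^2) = p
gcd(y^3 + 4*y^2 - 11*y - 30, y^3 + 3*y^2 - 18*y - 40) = y^2 + 7*y + 10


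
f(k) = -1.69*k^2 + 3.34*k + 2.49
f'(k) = 3.34 - 3.38*k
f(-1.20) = -3.95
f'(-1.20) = 7.40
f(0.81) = 4.09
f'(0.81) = 0.60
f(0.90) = 4.13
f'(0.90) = 0.30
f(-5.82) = -74.19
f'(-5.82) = 23.01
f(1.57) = 3.57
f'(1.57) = -1.97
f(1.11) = 4.12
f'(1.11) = -0.41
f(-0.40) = 0.88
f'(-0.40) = 4.69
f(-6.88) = -100.48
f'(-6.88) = 26.59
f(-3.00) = -22.74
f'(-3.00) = 13.48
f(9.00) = -104.34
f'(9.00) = -27.08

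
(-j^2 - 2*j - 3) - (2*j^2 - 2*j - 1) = -3*j^2 - 2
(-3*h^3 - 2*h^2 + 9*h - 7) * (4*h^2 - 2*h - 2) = -12*h^5 - 2*h^4 + 46*h^3 - 42*h^2 - 4*h + 14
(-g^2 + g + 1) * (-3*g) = 3*g^3 - 3*g^2 - 3*g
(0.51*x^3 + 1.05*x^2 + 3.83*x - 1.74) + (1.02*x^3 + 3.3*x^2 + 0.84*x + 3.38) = 1.53*x^3 + 4.35*x^2 + 4.67*x + 1.64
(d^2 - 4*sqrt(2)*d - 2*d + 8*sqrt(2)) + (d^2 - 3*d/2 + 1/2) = 2*d^2 - 4*sqrt(2)*d - 7*d/2 + 1/2 + 8*sqrt(2)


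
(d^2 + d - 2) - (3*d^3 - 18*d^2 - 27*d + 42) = -3*d^3 + 19*d^2 + 28*d - 44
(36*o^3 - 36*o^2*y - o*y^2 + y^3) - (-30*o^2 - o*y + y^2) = 36*o^3 - 36*o^2*y + 30*o^2 - o*y^2 + o*y + y^3 - y^2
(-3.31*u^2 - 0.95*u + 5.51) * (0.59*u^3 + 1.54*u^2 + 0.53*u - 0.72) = -1.9529*u^5 - 5.6579*u^4 + 0.0335999999999996*u^3 + 10.3651*u^2 + 3.6043*u - 3.9672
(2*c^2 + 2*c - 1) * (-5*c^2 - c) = -10*c^4 - 12*c^3 + 3*c^2 + c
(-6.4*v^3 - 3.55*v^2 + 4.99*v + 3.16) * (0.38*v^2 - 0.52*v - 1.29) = -2.432*v^5 + 1.979*v^4 + 11.9982*v^3 + 3.1855*v^2 - 8.0803*v - 4.0764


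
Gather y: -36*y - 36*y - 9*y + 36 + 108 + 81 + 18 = 243 - 81*y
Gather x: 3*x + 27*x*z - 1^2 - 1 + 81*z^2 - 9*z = x*(27*z + 3) + 81*z^2 - 9*z - 2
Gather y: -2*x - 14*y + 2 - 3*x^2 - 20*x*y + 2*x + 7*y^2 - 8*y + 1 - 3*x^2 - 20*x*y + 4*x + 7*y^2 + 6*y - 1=-6*x^2 + 4*x + 14*y^2 + y*(-40*x - 16) + 2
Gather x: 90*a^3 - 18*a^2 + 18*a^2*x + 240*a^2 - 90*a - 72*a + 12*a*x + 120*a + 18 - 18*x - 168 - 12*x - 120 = 90*a^3 + 222*a^2 - 42*a + x*(18*a^2 + 12*a - 30) - 270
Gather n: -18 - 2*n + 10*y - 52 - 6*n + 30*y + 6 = -8*n + 40*y - 64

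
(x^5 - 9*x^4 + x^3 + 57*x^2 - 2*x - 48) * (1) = x^5 - 9*x^4 + x^3 + 57*x^2 - 2*x - 48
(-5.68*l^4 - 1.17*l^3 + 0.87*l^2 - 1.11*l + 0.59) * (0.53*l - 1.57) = -3.0104*l^5 + 8.2975*l^4 + 2.298*l^3 - 1.9542*l^2 + 2.0554*l - 0.9263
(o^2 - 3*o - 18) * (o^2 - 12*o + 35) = o^4 - 15*o^3 + 53*o^2 + 111*o - 630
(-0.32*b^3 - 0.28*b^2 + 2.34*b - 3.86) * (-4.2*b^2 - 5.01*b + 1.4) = 1.344*b^5 + 2.7792*b^4 - 8.8732*b^3 + 4.0966*b^2 + 22.6146*b - 5.404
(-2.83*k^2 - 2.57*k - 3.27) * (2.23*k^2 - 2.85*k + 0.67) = -6.3109*k^4 + 2.3344*k^3 - 1.8637*k^2 + 7.5976*k - 2.1909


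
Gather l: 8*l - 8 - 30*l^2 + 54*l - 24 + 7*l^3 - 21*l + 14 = 7*l^3 - 30*l^2 + 41*l - 18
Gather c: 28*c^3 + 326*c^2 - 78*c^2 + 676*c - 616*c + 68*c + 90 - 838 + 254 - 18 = 28*c^3 + 248*c^2 + 128*c - 512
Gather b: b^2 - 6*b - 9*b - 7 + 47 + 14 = b^2 - 15*b + 54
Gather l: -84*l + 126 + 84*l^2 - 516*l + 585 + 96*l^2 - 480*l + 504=180*l^2 - 1080*l + 1215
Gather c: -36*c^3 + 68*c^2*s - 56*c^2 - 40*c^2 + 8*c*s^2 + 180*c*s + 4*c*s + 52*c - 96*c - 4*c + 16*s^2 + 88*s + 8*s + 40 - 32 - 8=-36*c^3 + c^2*(68*s - 96) + c*(8*s^2 + 184*s - 48) + 16*s^2 + 96*s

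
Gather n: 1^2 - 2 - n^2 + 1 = -n^2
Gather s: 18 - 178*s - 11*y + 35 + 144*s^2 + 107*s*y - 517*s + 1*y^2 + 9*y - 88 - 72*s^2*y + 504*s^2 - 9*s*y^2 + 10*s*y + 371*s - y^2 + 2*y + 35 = s^2*(648 - 72*y) + s*(-9*y^2 + 117*y - 324)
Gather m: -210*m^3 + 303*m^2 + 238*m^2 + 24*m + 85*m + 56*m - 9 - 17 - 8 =-210*m^3 + 541*m^2 + 165*m - 34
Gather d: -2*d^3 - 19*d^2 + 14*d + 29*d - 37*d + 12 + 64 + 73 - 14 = -2*d^3 - 19*d^2 + 6*d + 135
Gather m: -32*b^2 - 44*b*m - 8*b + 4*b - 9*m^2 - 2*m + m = -32*b^2 - 4*b - 9*m^2 + m*(-44*b - 1)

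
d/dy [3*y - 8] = 3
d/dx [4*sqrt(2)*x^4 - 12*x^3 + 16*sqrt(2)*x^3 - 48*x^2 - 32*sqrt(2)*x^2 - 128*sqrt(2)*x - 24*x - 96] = 16*sqrt(2)*x^3 - 36*x^2 + 48*sqrt(2)*x^2 - 96*x - 64*sqrt(2)*x - 128*sqrt(2) - 24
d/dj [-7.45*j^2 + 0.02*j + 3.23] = 0.02 - 14.9*j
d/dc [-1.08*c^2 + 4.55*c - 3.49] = 4.55 - 2.16*c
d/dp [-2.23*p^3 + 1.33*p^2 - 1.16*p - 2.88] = -6.69*p^2 + 2.66*p - 1.16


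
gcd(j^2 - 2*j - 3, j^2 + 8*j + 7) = j + 1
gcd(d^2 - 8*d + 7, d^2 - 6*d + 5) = d - 1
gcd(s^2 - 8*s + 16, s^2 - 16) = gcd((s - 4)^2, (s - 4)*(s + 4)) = s - 4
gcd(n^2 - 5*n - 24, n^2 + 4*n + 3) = n + 3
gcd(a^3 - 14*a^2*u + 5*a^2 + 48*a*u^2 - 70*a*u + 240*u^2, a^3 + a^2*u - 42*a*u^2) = -a + 6*u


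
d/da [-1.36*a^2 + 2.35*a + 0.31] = 2.35 - 2.72*a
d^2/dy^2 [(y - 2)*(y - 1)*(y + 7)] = 6*y + 8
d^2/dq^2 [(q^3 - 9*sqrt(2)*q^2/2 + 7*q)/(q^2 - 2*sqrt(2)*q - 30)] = 6*(9*q^3 - 75*sqrt(2)*q^2 + 1110*q - 1490*sqrt(2))/(q^6 - 6*sqrt(2)*q^5 - 66*q^4 + 344*sqrt(2)*q^3 + 1980*q^2 - 5400*sqrt(2)*q - 27000)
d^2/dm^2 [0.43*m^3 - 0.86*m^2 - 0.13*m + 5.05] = 2.58*m - 1.72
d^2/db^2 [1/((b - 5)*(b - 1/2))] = 4*(4*(b - 5)^2 + 2*(b - 5)*(2*b - 1) + (2*b - 1)^2)/((b - 5)^3*(2*b - 1)^3)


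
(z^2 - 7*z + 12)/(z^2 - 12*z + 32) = (z - 3)/(z - 8)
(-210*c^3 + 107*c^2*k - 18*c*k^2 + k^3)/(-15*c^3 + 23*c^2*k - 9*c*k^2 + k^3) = (42*c^2 - 13*c*k + k^2)/(3*c^2 - 4*c*k + k^2)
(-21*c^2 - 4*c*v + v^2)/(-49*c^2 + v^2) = (3*c + v)/(7*c + v)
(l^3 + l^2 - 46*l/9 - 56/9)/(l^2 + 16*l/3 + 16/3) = (3*l^2 - l - 14)/(3*(l + 4))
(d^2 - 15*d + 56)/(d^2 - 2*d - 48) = (d - 7)/(d + 6)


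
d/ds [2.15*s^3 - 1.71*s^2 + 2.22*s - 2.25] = 6.45*s^2 - 3.42*s + 2.22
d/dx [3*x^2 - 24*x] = 6*x - 24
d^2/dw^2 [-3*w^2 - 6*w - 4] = -6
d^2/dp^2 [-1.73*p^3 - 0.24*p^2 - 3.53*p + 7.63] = -10.38*p - 0.48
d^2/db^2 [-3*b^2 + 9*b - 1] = -6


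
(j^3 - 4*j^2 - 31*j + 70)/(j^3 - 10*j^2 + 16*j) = (j^2 - 2*j - 35)/(j*(j - 8))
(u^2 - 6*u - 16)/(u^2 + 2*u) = (u - 8)/u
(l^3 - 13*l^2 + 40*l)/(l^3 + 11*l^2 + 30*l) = (l^2 - 13*l + 40)/(l^2 + 11*l + 30)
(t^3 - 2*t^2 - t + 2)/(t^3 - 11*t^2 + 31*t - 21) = (t^2 - t - 2)/(t^2 - 10*t + 21)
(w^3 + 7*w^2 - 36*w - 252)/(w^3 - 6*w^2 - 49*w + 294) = (w + 6)/(w - 7)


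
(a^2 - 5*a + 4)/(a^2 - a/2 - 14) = 2*(a - 1)/(2*a + 7)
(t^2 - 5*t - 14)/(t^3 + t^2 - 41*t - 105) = (t + 2)/(t^2 + 8*t + 15)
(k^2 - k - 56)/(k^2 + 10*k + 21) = (k - 8)/(k + 3)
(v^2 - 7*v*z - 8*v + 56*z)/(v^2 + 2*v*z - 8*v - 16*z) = (v - 7*z)/(v + 2*z)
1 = 1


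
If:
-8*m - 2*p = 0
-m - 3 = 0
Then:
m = -3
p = 12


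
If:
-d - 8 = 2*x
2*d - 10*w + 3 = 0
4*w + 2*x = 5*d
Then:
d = -17/13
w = 1/26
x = -87/26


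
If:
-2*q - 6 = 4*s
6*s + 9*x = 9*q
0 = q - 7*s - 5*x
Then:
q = 33/13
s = -36/13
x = 57/13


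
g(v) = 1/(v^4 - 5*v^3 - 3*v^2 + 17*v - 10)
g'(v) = (-4*v^3 + 15*v^2 + 6*v - 17)/(v^4 - 5*v^3 - 3*v^2 + 17*v - 10)^2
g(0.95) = -33.48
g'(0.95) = -1336.11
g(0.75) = -1.37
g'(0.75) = -10.78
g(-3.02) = 0.01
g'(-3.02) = 0.01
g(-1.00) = -0.04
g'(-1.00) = -0.01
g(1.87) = -0.11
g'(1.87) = 0.24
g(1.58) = -0.24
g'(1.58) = 0.83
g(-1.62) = -0.06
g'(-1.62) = 0.10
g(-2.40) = 0.03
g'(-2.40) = 0.09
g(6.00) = 0.00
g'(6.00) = -0.00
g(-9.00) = 0.00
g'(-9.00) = 0.00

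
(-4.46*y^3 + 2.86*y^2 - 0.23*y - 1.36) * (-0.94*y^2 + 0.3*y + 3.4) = 4.1924*y^5 - 4.0264*y^4 - 14.0898*y^3 + 10.9334*y^2 - 1.19*y - 4.624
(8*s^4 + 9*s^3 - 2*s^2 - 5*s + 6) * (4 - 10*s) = -80*s^5 - 58*s^4 + 56*s^3 + 42*s^2 - 80*s + 24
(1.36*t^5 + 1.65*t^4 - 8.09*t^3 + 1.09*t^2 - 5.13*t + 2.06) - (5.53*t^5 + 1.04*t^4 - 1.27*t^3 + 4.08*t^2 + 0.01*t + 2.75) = -4.17*t^5 + 0.61*t^4 - 6.82*t^3 - 2.99*t^2 - 5.14*t - 0.69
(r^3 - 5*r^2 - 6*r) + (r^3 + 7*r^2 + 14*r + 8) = 2*r^3 + 2*r^2 + 8*r + 8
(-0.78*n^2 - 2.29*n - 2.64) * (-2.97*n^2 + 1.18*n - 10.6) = 2.3166*n^4 + 5.8809*n^3 + 13.4066*n^2 + 21.1588*n + 27.984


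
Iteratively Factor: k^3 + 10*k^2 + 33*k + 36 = (k + 4)*(k^2 + 6*k + 9) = (k + 3)*(k + 4)*(k + 3)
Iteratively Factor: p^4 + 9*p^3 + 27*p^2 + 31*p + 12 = (p + 3)*(p^3 + 6*p^2 + 9*p + 4) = (p + 1)*(p + 3)*(p^2 + 5*p + 4) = (p + 1)*(p + 3)*(p + 4)*(p + 1)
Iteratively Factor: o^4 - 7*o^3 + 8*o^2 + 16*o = (o + 1)*(o^3 - 8*o^2 + 16*o) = (o - 4)*(o + 1)*(o^2 - 4*o) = (o - 4)^2*(o + 1)*(o)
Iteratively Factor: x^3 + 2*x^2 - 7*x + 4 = (x - 1)*(x^2 + 3*x - 4) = (x - 1)*(x + 4)*(x - 1)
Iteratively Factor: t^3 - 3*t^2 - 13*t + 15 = (t + 3)*(t^2 - 6*t + 5) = (t - 5)*(t + 3)*(t - 1)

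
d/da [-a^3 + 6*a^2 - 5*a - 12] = -3*a^2 + 12*a - 5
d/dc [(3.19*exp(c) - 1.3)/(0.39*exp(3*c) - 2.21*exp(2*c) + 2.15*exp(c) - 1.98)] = (-2.4882*exp(3*c) + 8.5709*exp(2*c) - 5.746*exp(c) - 3.5212)*exp(c)/(0.1521*exp(6*c) - 1.7238*exp(5*c) + 6.5611*exp(4*c) - 11.0474*exp(3*c) + 13.3741*exp(2*c) - 8.514*exp(c) + 3.9204)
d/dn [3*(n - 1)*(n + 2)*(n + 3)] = 9*n^2 + 24*n + 3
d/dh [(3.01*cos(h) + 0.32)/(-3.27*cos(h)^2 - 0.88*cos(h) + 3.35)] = (9.8427*sin(h)^2 - 2.0928*cos(h) - 20.2078)*sin(h)/(3.27*cos(h)^2 + 0.88*cos(h) - 3.35)^2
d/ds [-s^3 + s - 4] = 1 - 3*s^2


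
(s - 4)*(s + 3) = s^2 - s - 12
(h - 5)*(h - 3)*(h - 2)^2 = h^4 - 12*h^3 + 51*h^2 - 92*h + 60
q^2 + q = q*(q + 1)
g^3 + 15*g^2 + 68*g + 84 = (g + 2)*(g + 6)*(g + 7)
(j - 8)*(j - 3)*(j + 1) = j^3 - 10*j^2 + 13*j + 24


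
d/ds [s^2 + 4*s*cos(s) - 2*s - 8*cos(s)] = -4*s*sin(s) + 2*s + 8*sin(s) + 4*cos(s) - 2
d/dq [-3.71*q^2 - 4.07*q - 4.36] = -7.42*q - 4.07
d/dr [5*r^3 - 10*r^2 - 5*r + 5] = 15*r^2 - 20*r - 5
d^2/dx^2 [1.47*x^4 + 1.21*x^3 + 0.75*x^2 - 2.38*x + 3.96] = 17.64*x^2 + 7.26*x + 1.5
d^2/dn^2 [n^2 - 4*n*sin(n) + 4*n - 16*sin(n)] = 4*n*sin(n) + 16*sin(n) - 8*cos(n) + 2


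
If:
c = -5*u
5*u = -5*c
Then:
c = 0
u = 0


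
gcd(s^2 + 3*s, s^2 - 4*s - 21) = s + 3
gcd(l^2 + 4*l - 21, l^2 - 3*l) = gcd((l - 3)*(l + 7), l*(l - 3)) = l - 3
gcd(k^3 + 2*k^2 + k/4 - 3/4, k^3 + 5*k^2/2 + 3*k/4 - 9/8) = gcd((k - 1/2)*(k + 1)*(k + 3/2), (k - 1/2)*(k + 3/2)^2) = k^2 + k - 3/4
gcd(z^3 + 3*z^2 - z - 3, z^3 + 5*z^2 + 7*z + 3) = z^2 + 4*z + 3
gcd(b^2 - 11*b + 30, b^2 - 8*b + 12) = b - 6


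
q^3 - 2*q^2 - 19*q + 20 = (q - 5)*(q - 1)*(q + 4)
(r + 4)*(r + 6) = r^2 + 10*r + 24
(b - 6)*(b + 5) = b^2 - b - 30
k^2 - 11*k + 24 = (k - 8)*(k - 3)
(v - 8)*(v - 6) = v^2 - 14*v + 48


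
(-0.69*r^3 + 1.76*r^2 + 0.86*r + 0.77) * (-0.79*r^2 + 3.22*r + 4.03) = 0.5451*r^5 - 3.6122*r^4 + 2.2071*r^3 + 9.2537*r^2 + 5.9452*r + 3.1031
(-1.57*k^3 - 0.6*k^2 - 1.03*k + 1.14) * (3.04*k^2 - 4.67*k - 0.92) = -4.7728*k^5 + 5.5079*k^4 + 1.1152*k^3 + 8.8277*k^2 - 4.3762*k - 1.0488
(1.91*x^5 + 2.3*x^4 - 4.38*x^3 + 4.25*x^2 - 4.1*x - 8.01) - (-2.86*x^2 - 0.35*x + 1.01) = 1.91*x^5 + 2.3*x^4 - 4.38*x^3 + 7.11*x^2 - 3.75*x - 9.02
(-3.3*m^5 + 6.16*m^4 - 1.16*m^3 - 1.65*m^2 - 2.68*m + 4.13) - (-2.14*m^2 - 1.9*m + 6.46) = -3.3*m^5 + 6.16*m^4 - 1.16*m^3 + 0.49*m^2 - 0.78*m - 2.33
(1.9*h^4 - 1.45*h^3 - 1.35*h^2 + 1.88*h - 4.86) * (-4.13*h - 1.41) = -7.847*h^5 + 3.3095*h^4 + 7.62*h^3 - 5.8609*h^2 + 17.421*h + 6.8526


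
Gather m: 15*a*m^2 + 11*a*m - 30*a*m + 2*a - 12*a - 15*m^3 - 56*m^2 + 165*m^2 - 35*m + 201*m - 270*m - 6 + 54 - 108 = -10*a - 15*m^3 + m^2*(15*a + 109) + m*(-19*a - 104) - 60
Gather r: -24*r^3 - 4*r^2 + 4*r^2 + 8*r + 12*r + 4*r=-24*r^3 + 24*r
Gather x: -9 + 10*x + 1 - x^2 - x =-x^2 + 9*x - 8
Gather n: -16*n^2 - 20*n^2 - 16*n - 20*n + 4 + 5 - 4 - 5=-36*n^2 - 36*n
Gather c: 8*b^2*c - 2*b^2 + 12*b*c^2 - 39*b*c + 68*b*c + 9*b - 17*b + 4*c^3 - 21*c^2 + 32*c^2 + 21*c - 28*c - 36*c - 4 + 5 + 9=-2*b^2 - 8*b + 4*c^3 + c^2*(12*b + 11) + c*(8*b^2 + 29*b - 43) + 10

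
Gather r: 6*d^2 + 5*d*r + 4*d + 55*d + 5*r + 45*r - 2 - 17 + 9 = 6*d^2 + 59*d + r*(5*d + 50) - 10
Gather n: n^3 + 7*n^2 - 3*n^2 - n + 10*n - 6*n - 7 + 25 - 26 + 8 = n^3 + 4*n^2 + 3*n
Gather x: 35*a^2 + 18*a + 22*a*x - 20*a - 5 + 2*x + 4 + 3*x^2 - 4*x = 35*a^2 - 2*a + 3*x^2 + x*(22*a - 2) - 1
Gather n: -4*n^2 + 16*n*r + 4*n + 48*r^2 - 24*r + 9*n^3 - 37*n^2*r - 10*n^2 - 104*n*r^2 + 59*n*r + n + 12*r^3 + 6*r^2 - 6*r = 9*n^3 + n^2*(-37*r - 14) + n*(-104*r^2 + 75*r + 5) + 12*r^3 + 54*r^2 - 30*r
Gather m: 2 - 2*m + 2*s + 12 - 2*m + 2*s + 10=-4*m + 4*s + 24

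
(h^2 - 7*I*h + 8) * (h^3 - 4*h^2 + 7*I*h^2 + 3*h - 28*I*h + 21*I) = h^5 - 4*h^4 + 60*h^3 - 228*h^2 + 56*I*h^2 + 171*h - 224*I*h + 168*I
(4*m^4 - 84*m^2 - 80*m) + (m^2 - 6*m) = 4*m^4 - 83*m^2 - 86*m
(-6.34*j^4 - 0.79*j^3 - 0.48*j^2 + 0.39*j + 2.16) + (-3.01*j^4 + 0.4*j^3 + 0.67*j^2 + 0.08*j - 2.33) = -9.35*j^4 - 0.39*j^3 + 0.19*j^2 + 0.47*j - 0.17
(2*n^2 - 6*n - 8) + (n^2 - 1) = 3*n^2 - 6*n - 9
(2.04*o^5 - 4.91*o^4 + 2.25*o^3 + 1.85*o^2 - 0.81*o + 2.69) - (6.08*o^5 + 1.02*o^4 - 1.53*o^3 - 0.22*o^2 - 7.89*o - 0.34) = -4.04*o^5 - 5.93*o^4 + 3.78*o^3 + 2.07*o^2 + 7.08*o + 3.03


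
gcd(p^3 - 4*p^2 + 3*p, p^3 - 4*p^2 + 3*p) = p^3 - 4*p^2 + 3*p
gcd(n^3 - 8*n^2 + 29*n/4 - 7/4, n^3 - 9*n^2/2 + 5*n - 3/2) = n - 1/2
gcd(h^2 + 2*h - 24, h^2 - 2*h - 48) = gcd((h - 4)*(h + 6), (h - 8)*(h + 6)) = h + 6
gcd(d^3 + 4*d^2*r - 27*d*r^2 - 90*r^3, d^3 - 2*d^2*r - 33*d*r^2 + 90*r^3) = -d^2 - d*r + 30*r^2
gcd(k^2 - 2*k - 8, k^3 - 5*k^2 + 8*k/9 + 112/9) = k - 4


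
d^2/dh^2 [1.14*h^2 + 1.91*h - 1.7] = 2.28000000000000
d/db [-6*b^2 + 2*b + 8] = 2 - 12*b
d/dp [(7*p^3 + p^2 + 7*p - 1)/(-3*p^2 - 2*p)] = (-21*p^4 - 28*p^3 + 19*p^2 - 6*p - 2)/(p^2*(9*p^2 + 12*p + 4))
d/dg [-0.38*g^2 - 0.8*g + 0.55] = -0.76*g - 0.8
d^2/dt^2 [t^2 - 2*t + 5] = 2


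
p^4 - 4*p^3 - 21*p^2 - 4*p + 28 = (p - 7)*(p - 1)*(p + 2)^2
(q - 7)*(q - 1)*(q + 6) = q^3 - 2*q^2 - 41*q + 42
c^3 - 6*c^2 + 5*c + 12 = (c - 4)*(c - 3)*(c + 1)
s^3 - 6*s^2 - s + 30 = (s - 5)*(s - 3)*(s + 2)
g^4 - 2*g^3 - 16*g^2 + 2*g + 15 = (g - 5)*(g - 1)*(g + 1)*(g + 3)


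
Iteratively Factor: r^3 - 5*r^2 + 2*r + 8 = (r - 4)*(r^2 - r - 2) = (r - 4)*(r + 1)*(r - 2)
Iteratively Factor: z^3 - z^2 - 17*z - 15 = (z + 3)*(z^2 - 4*z - 5) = (z + 1)*(z + 3)*(z - 5)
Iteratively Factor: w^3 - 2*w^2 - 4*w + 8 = (w - 2)*(w^2 - 4) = (w - 2)*(w + 2)*(w - 2)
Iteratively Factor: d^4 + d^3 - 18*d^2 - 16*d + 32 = (d - 1)*(d^3 + 2*d^2 - 16*d - 32) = (d - 1)*(d + 2)*(d^2 - 16) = (d - 4)*(d - 1)*(d + 2)*(d + 4)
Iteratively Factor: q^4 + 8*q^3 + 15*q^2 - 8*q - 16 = (q + 4)*(q^3 + 4*q^2 - q - 4) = (q - 1)*(q + 4)*(q^2 + 5*q + 4) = (q - 1)*(q + 4)^2*(q + 1)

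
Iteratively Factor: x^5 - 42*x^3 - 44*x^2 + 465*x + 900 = (x - 5)*(x^4 + 5*x^3 - 17*x^2 - 129*x - 180) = (x - 5)*(x + 3)*(x^3 + 2*x^2 - 23*x - 60) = (x - 5)*(x + 3)*(x + 4)*(x^2 - 2*x - 15) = (x - 5)*(x + 3)^2*(x + 4)*(x - 5)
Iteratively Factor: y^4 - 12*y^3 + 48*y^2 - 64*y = (y - 4)*(y^3 - 8*y^2 + 16*y) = (y - 4)^2*(y^2 - 4*y) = y*(y - 4)^2*(y - 4)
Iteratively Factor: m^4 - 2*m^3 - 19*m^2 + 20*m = (m - 1)*(m^3 - m^2 - 20*m) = m*(m - 1)*(m^2 - m - 20) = m*(m - 1)*(m + 4)*(m - 5)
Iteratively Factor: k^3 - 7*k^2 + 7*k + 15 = (k - 5)*(k^2 - 2*k - 3) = (k - 5)*(k - 3)*(k + 1)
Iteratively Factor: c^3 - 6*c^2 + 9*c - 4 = (c - 4)*(c^2 - 2*c + 1) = (c - 4)*(c - 1)*(c - 1)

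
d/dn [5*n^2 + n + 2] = 10*n + 1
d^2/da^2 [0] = 0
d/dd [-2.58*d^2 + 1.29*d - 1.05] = 1.29 - 5.16*d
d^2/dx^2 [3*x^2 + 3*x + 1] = 6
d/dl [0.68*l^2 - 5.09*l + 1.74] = 1.36*l - 5.09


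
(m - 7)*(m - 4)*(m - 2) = m^3 - 13*m^2 + 50*m - 56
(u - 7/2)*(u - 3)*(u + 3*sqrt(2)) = u^3 - 13*u^2/2 + 3*sqrt(2)*u^2 - 39*sqrt(2)*u/2 + 21*u/2 + 63*sqrt(2)/2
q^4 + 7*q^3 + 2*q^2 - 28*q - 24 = (q - 2)*(q + 1)*(q + 2)*(q + 6)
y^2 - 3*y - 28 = (y - 7)*(y + 4)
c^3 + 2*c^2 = c^2*(c + 2)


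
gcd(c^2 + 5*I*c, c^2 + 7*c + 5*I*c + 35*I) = c + 5*I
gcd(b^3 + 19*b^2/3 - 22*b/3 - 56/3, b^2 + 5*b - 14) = b^2 + 5*b - 14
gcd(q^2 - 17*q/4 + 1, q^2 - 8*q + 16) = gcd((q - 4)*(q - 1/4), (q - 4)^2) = q - 4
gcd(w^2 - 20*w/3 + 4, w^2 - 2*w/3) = w - 2/3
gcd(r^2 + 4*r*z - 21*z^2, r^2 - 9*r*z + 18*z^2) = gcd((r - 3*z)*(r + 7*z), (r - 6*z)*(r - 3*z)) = -r + 3*z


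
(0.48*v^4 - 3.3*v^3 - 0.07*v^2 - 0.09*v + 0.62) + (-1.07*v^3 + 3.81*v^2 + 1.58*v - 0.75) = 0.48*v^4 - 4.37*v^3 + 3.74*v^2 + 1.49*v - 0.13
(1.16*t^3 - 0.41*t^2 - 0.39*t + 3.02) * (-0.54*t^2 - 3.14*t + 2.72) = -0.6264*t^5 - 3.421*t^4 + 4.6532*t^3 - 1.5214*t^2 - 10.5436*t + 8.2144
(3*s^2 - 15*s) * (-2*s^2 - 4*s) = -6*s^4 + 18*s^3 + 60*s^2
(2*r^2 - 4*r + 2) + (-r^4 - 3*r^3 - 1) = -r^4 - 3*r^3 + 2*r^2 - 4*r + 1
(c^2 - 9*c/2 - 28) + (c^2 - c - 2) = 2*c^2 - 11*c/2 - 30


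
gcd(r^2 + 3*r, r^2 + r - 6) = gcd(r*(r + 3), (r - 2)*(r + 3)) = r + 3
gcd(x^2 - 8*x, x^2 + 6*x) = x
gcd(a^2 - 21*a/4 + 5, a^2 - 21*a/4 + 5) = a^2 - 21*a/4 + 5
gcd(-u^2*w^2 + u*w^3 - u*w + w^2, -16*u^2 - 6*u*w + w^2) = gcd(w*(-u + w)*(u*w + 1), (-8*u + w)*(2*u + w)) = 1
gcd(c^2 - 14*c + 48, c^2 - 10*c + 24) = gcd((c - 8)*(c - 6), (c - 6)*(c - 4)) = c - 6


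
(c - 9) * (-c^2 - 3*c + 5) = -c^3 + 6*c^2 + 32*c - 45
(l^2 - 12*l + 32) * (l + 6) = l^3 - 6*l^2 - 40*l + 192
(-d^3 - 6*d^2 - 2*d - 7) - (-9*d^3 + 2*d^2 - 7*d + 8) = 8*d^3 - 8*d^2 + 5*d - 15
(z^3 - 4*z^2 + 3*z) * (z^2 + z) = z^5 - 3*z^4 - z^3 + 3*z^2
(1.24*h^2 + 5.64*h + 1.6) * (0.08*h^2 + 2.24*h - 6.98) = 0.0992*h^4 + 3.2288*h^3 + 4.1064*h^2 - 35.7832*h - 11.168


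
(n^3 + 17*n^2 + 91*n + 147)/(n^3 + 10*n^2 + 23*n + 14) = (n^2 + 10*n + 21)/(n^2 + 3*n + 2)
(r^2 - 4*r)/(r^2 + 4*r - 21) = r*(r - 4)/(r^2 + 4*r - 21)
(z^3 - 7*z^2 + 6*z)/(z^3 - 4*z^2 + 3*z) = (z - 6)/(z - 3)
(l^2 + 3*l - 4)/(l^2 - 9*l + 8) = (l + 4)/(l - 8)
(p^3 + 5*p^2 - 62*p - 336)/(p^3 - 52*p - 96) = (p + 7)/(p + 2)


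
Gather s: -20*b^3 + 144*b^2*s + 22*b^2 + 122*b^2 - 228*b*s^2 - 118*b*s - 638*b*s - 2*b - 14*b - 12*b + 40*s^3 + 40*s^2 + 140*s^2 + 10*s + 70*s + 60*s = -20*b^3 + 144*b^2 - 28*b + 40*s^3 + s^2*(180 - 228*b) + s*(144*b^2 - 756*b + 140)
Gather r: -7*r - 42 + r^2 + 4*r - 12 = r^2 - 3*r - 54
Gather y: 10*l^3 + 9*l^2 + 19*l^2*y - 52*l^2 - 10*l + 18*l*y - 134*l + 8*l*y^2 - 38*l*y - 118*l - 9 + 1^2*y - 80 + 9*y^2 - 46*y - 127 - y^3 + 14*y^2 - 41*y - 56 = 10*l^3 - 43*l^2 - 262*l - y^3 + y^2*(8*l + 23) + y*(19*l^2 - 20*l - 86) - 272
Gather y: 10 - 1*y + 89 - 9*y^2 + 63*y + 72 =-9*y^2 + 62*y + 171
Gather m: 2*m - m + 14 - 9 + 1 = m + 6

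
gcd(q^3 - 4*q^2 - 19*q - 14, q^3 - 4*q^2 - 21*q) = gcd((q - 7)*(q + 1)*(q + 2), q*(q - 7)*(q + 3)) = q - 7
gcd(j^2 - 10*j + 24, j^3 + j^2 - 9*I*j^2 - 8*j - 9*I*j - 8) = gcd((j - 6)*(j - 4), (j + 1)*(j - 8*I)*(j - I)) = 1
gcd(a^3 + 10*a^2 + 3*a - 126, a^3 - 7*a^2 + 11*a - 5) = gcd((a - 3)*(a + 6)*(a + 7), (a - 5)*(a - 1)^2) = 1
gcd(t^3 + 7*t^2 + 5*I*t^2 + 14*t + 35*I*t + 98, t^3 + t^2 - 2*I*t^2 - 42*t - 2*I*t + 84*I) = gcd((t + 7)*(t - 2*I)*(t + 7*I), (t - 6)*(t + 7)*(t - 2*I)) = t^2 + t*(7 - 2*I) - 14*I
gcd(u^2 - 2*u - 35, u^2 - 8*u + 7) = u - 7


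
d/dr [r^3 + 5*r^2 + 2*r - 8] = 3*r^2 + 10*r + 2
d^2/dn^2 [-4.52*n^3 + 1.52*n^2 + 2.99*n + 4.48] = 3.04 - 27.12*n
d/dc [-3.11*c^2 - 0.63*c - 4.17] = -6.22*c - 0.63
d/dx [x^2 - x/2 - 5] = 2*x - 1/2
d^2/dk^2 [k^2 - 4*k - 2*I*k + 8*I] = 2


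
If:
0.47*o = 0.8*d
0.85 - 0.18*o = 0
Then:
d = 2.77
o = 4.72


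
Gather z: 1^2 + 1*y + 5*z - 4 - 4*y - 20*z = -3*y - 15*z - 3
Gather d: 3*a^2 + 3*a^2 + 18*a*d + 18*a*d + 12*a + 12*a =6*a^2 + 36*a*d + 24*a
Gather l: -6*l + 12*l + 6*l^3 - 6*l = 6*l^3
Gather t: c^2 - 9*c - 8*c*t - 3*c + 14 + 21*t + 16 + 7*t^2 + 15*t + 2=c^2 - 12*c + 7*t^2 + t*(36 - 8*c) + 32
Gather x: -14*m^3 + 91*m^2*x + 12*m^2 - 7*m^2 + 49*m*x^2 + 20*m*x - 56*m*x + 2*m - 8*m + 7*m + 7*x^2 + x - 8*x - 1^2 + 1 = -14*m^3 + 5*m^2 + m + x^2*(49*m + 7) + x*(91*m^2 - 36*m - 7)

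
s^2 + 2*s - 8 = (s - 2)*(s + 4)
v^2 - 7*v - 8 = (v - 8)*(v + 1)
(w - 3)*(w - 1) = w^2 - 4*w + 3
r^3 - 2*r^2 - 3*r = r*(r - 3)*(r + 1)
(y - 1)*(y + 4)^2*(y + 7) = y^4 + 14*y^3 + 57*y^2 + 40*y - 112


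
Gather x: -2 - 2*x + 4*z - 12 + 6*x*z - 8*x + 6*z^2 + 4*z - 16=x*(6*z - 10) + 6*z^2 + 8*z - 30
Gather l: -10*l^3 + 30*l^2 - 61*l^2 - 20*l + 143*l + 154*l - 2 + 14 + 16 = -10*l^3 - 31*l^2 + 277*l + 28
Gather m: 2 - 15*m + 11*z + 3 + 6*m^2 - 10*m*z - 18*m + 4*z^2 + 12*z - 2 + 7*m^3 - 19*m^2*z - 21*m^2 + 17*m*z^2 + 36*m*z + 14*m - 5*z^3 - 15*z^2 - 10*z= 7*m^3 + m^2*(-19*z - 15) + m*(17*z^2 + 26*z - 19) - 5*z^3 - 11*z^2 + 13*z + 3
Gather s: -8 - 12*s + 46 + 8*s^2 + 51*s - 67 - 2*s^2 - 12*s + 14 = 6*s^2 + 27*s - 15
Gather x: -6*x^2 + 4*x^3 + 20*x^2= 4*x^3 + 14*x^2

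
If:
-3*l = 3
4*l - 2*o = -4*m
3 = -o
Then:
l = -1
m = -1/2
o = -3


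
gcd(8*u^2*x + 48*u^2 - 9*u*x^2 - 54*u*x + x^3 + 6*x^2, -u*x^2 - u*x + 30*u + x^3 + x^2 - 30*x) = -u*x - 6*u + x^2 + 6*x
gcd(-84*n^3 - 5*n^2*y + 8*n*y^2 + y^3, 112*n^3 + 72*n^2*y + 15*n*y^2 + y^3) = 28*n^2 + 11*n*y + y^2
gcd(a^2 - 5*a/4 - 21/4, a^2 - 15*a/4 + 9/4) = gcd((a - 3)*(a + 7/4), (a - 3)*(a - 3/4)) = a - 3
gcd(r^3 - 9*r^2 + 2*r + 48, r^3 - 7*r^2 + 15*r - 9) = r - 3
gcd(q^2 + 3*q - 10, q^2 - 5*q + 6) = q - 2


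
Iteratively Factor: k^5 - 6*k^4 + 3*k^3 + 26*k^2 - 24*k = (k - 4)*(k^4 - 2*k^3 - 5*k^2 + 6*k) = (k - 4)*(k + 2)*(k^3 - 4*k^2 + 3*k) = (k - 4)*(k - 1)*(k + 2)*(k^2 - 3*k) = k*(k - 4)*(k - 1)*(k + 2)*(k - 3)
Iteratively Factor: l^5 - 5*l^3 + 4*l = (l - 2)*(l^4 + 2*l^3 - l^2 - 2*l) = l*(l - 2)*(l^3 + 2*l^2 - l - 2) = l*(l - 2)*(l - 1)*(l^2 + 3*l + 2) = l*(l - 2)*(l - 1)*(l + 1)*(l + 2)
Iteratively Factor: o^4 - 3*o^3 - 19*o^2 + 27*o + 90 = (o + 3)*(o^3 - 6*o^2 - o + 30) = (o + 2)*(o + 3)*(o^2 - 8*o + 15) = (o - 5)*(o + 2)*(o + 3)*(o - 3)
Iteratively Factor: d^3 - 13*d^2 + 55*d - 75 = (d - 5)*(d^2 - 8*d + 15) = (d - 5)*(d - 3)*(d - 5)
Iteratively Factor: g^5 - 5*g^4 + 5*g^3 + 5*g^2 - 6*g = (g - 1)*(g^4 - 4*g^3 + g^2 + 6*g) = (g - 3)*(g - 1)*(g^3 - g^2 - 2*g) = g*(g - 3)*(g - 1)*(g^2 - g - 2) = g*(g - 3)*(g - 1)*(g + 1)*(g - 2)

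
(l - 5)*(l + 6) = l^2 + l - 30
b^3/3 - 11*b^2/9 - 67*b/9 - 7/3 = (b/3 + 1)*(b - 7)*(b + 1/3)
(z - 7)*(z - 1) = z^2 - 8*z + 7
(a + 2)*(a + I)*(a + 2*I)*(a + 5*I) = a^4 + 2*a^3 + 8*I*a^3 - 17*a^2 + 16*I*a^2 - 34*a - 10*I*a - 20*I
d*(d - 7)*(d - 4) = d^3 - 11*d^2 + 28*d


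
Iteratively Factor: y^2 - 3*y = (y)*(y - 3)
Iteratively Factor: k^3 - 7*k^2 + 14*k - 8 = (k - 4)*(k^2 - 3*k + 2) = (k - 4)*(k - 1)*(k - 2)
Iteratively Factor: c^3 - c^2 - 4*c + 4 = (c + 2)*(c^2 - 3*c + 2) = (c - 2)*(c + 2)*(c - 1)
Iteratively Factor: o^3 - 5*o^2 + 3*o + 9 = (o - 3)*(o^2 - 2*o - 3) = (o - 3)^2*(o + 1)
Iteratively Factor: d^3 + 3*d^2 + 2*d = (d + 1)*(d^2 + 2*d) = (d + 1)*(d + 2)*(d)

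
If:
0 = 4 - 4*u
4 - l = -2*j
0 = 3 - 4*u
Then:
No Solution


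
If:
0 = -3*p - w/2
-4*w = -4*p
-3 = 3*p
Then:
No Solution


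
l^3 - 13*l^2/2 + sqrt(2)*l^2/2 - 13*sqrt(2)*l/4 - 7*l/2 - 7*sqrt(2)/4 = (l - 7)*(l + 1/2)*(l + sqrt(2)/2)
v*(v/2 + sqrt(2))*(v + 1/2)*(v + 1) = v^4/2 + 3*v^3/4 + sqrt(2)*v^3 + v^2/4 + 3*sqrt(2)*v^2/2 + sqrt(2)*v/2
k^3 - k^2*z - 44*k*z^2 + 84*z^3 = (k - 6*z)*(k - 2*z)*(k + 7*z)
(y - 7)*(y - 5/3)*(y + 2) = y^3 - 20*y^2/3 - 17*y/3 + 70/3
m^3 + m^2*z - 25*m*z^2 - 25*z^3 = (m - 5*z)*(m + z)*(m + 5*z)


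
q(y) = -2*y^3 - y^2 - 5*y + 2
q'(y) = -6*y^2 - 2*y - 5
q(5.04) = -304.65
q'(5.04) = -167.49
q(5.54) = -396.45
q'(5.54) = -200.23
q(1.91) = -25.13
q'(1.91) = -30.71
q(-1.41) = 12.67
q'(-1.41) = -14.11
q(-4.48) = 184.16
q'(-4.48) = -116.46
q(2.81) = -64.32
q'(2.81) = -58.00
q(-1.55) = 14.80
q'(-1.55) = -16.32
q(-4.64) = 203.47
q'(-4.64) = -124.90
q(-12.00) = 3374.00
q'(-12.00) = -845.00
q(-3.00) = 62.00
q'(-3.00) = -53.00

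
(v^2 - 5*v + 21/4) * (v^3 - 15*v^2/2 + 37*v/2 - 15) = v^5 - 25*v^4/2 + 245*v^3/4 - 1175*v^2/8 + 1377*v/8 - 315/4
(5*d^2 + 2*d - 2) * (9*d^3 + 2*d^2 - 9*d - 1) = 45*d^5 + 28*d^4 - 59*d^3 - 27*d^2 + 16*d + 2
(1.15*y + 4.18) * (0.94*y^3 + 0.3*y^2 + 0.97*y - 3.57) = 1.081*y^4 + 4.2742*y^3 + 2.3695*y^2 - 0.0508999999999995*y - 14.9226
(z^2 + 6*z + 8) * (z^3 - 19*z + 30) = z^5 + 6*z^4 - 11*z^3 - 84*z^2 + 28*z + 240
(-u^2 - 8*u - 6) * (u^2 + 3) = -u^4 - 8*u^3 - 9*u^2 - 24*u - 18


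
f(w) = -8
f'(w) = 0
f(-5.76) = -8.00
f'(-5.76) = 0.00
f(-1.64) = -8.00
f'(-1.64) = 0.00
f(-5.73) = -8.00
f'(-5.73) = 0.00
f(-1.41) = -8.00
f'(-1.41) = 0.00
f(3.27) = -8.00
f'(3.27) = 0.00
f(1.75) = -8.00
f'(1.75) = 0.00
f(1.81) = -8.00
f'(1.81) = 0.00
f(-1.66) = -8.00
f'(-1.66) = 0.00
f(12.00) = -8.00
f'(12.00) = 0.00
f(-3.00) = -8.00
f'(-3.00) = 0.00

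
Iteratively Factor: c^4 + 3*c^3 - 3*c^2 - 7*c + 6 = (c - 1)*(c^3 + 4*c^2 + c - 6) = (c - 1)*(c + 3)*(c^2 + c - 2) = (c - 1)^2*(c + 3)*(c + 2)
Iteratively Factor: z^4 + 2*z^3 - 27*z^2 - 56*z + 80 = (z - 5)*(z^3 + 7*z^2 + 8*z - 16) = (z - 5)*(z + 4)*(z^2 + 3*z - 4) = (z - 5)*(z - 1)*(z + 4)*(z + 4)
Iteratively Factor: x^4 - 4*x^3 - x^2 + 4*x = (x - 4)*(x^3 - x) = x*(x - 4)*(x^2 - 1) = x*(x - 4)*(x - 1)*(x + 1)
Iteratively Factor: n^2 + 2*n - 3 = (n - 1)*(n + 3)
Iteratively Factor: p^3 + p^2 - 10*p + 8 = (p + 4)*(p^2 - 3*p + 2) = (p - 2)*(p + 4)*(p - 1)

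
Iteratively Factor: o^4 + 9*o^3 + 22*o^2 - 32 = (o + 2)*(o^3 + 7*o^2 + 8*o - 16) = (o + 2)*(o + 4)*(o^2 + 3*o - 4) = (o + 2)*(o + 4)^2*(o - 1)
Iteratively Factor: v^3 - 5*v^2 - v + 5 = (v - 1)*(v^2 - 4*v - 5) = (v - 1)*(v + 1)*(v - 5)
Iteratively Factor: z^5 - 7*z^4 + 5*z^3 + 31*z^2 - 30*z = (z - 5)*(z^4 - 2*z^3 - 5*z^2 + 6*z) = z*(z - 5)*(z^3 - 2*z^2 - 5*z + 6) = z*(z - 5)*(z + 2)*(z^2 - 4*z + 3) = z*(z - 5)*(z - 3)*(z + 2)*(z - 1)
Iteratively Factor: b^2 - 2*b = (b)*(b - 2)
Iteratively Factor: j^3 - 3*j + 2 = (j - 1)*(j^2 + j - 2) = (j - 1)^2*(j + 2)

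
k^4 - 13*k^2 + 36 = (k - 3)*(k - 2)*(k + 2)*(k + 3)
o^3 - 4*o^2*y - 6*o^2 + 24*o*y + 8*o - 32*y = (o - 4)*(o - 2)*(o - 4*y)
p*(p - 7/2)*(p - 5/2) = p^3 - 6*p^2 + 35*p/4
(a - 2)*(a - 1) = a^2 - 3*a + 2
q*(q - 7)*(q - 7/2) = q^3 - 21*q^2/2 + 49*q/2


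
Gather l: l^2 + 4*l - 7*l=l^2 - 3*l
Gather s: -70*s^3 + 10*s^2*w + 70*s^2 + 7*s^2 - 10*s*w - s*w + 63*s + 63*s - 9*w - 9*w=-70*s^3 + s^2*(10*w + 77) + s*(126 - 11*w) - 18*w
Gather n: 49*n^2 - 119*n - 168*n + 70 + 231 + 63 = 49*n^2 - 287*n + 364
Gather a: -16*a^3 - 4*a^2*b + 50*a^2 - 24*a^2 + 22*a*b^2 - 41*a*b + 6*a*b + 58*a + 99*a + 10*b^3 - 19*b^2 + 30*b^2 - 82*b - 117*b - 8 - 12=-16*a^3 + a^2*(26 - 4*b) + a*(22*b^2 - 35*b + 157) + 10*b^3 + 11*b^2 - 199*b - 20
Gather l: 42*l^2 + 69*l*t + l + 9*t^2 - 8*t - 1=42*l^2 + l*(69*t + 1) + 9*t^2 - 8*t - 1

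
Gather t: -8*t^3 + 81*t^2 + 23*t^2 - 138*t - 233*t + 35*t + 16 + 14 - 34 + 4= -8*t^3 + 104*t^2 - 336*t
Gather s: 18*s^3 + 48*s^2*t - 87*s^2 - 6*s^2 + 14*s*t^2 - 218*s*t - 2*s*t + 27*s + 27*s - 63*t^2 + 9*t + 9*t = 18*s^3 + s^2*(48*t - 93) + s*(14*t^2 - 220*t + 54) - 63*t^2 + 18*t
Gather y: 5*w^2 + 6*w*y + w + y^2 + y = 5*w^2 + w + y^2 + y*(6*w + 1)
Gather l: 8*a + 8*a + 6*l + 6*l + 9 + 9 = 16*a + 12*l + 18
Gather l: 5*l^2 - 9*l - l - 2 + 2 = 5*l^2 - 10*l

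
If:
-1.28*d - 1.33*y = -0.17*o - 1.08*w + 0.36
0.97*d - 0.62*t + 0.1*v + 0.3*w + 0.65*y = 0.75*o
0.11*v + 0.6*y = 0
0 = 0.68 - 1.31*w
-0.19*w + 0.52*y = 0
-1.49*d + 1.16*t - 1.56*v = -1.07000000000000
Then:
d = 0.25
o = 2.21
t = -1.99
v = -1.03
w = 0.52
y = 0.19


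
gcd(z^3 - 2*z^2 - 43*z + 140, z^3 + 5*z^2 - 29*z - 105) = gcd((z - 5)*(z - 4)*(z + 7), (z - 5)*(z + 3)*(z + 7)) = z^2 + 2*z - 35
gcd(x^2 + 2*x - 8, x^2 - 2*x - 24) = x + 4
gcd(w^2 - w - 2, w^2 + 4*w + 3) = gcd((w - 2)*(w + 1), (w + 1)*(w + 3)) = w + 1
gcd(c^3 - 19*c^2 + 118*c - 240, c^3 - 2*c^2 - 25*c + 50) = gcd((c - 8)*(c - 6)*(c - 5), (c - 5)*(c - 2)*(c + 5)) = c - 5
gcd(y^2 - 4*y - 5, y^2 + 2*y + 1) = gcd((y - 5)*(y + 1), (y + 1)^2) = y + 1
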